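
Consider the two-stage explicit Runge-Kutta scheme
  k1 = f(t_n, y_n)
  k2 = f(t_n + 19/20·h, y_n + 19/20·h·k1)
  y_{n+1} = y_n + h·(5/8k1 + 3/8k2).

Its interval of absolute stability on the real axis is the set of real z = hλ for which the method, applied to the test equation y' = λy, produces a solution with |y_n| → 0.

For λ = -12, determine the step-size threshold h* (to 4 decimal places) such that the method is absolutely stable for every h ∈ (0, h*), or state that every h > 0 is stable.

Set f=λy, z=hλ:
  k1=λy_n ⇒ h·k1=z·y_n;  k2=λ(1+19/20z)y_n ⇒ h·k2=z(1+19/20z)y_n
  y_{n+1}/y_n = 1 + 5/8z + 3/8z(1+19/20z) = 1 + z + 57/160z²
  ⇒ R(z) = 1 + z + 57/160z².

Solve |R(x)|<1 on ℝ⁻.
x=-1.58: |R|=0.3093
R=1: x+57/160x²=0 ⇒ x=−160/57=-2.8070; min R=1−1/(4·57/160)=0.2982>−1
Confirm numerically:
  x=-2.375: |R|=0.63447 <1
  x=-2.186: |R|=0.51637 <1
  x=-1.372: |R|=0.29860 <1
  x=-1.277: |R|=0.30395 <1
  x=-3.387: |R|=1.69982 >1
  x=-3.203: |R|=1.45184 >1
  x=-2.969: |R|=1.17133 >1
So |R|<1 on (-2.8070, 0).

(-2.8070,0); λ=-12 ⇒ h* = (160/57)/12 = 0.2339.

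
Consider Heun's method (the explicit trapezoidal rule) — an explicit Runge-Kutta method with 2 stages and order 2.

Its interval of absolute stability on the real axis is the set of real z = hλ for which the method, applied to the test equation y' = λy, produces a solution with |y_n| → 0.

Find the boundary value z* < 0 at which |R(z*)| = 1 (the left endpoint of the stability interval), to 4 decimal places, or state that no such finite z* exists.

left endpoint -2.0000.

On y'=λy, z=hλ:
  order 2, 2-stage ⇒ R(z)=1+z+z^2/2
  (e.g. R(-0.69)=0.54805, |R|=0.54805)

Boundary: |R(x)|=1, x<0.
x=-0.69: |R|=0.5481
|R(-2.07)|=1.0724 |R(-1.43)|=0.5924 |R(-0.56)|=0.5968
Bisect:
  x_lo=-2.7769 |R|=2.0787  x_hi=-0.3155 |R|=0.7343
  mid=-1.54620 |R|=0.64917 →hi
  mid=-2.16156 |R|=1.17461 →lo
  mid=-1.85388 |R|=0.86456 →hi
  mid=-2.00772 |R|=1.00775 →lo
  mid=-1.93080 |R|=0.93320 →hi
  mid=-1.96926 |R|=0.96973 →hi
  mid=-1.98849 |R|=0.98856 →hi
  mid=-1.99811 |R|=0.99811 →hi
  mid=-2.00291 |R|=1.00292 →lo
  mid=-2.00051 |R|=1.00051 →lo
  ...
  [-2.00006,-1.99991] ⇒ x*=-2.0000
So |R|<1 on (-2.0000, 0).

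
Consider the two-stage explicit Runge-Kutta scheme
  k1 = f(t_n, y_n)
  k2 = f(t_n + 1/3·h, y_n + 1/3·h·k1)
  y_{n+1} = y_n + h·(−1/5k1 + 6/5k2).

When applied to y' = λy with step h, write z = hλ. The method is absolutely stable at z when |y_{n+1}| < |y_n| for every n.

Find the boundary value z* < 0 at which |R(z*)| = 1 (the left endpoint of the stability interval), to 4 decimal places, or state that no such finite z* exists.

On y'=λy, z=hλ:
  k1=λy_n ⇒ h·k1=z·y_n;  k2=λ(1+1/3z)y_n ⇒ h·k2=z(1+1/3z)y_n
  y_{n+1}/y_n = 1 − 1/5z + 6/5z(1+1/3z) = 1 + z + 2/5z²
  Hence R(z) = 1 + z + 2/5z².

Boundary: |R(x)|=1, x<0.
x=-0.57: |R|=0.5600
R=1: x+2/5x²=0 ⇒ x=−5/2=-2.5000; min R=1−1/(4·2/5)=0.3750>−1
Confirm numerically:
  x=-2.049: |R|=0.63036 <1
  x=-2.032: |R|=0.61961 <1
  x=-1.514: |R|=0.40288 <1
  x=-1.435: |R|=0.38869 <1
  x=-2.677: |R|=1.18953 >1
  x=-2.576: |R|=1.07831 >1
Stable set (-2.5000, 0).

z* = -2.5000.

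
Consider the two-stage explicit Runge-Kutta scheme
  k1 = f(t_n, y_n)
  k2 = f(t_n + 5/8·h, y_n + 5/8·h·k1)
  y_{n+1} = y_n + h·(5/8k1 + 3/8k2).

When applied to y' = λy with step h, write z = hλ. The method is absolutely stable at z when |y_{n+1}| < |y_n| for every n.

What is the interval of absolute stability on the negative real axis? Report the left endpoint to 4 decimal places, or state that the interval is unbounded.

With y'=λy (z=hλ):
  k1=λy_n ⇒ h·k1=z·y_n;  k2=λ(1+5/8z)y_n ⇒ h·k2=z(1+5/8z)y_n
  y_{n+1}/y_n = 1 + 5/8z + 3/8z(1+5/8z) = 1 + z + 15/64z²
  Hence R(z) = 1 + z + 15/64z².

Boundary: |R(x)|=1, x<0.
x=-0.42: |R|=0.6213
R=1: x+15/64x²=0 ⇒ x=−64/15=-4.2667; min R=1−1/(4·15/64)=-0.0667>−1
Confirm numerically:
  x=-3.444: |R|=0.33595 <1
  x=-3.351: |R|=0.28084 <1
  x=-3.216: |R|=0.20806 <1
  x=-4.762: |R|=1.55284 >1
  x=-4.474: |R|=1.21741 >1
So |R|<1 on (-4.2667, 0).

(-4.2667, 0).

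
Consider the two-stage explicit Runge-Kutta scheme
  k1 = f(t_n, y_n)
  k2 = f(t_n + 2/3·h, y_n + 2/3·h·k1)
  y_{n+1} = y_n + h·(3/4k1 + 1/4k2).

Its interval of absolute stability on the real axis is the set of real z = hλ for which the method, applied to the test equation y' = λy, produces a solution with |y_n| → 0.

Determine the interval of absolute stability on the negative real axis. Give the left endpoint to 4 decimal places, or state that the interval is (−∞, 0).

On y'=λy, z=hλ:
  k1=λy_n ⇒ h·k1=z·y_n;  k2=λ(1+2/3z)y_n ⇒ h·k2=z(1+2/3z)y_n
  y_{n+1}/y_n = 1 + 3/4z + 1/4z(1+2/3z) = 1 + z + 1/6z²
  R(z) = 1 + z + 1/6z².

Find x<0 with |R(x)|<1.
x=-1.23: |R|=0.0222
R=1: x+1/6x²=0 ⇒ x=−6=-6.0000; min R=1−1/(4·1/6)=-0.5000>−1
Confirm numerically:
  x=-5.927: |R|=0.92789 <1
  x=-5.454: |R|=0.50369 <1
  x=-3.666: |R|=0.42607 <1
  x=-6.340: |R|=1.35927 >1
  x=-6.087: |R|=1.08826 >1
Interval (-6.0000, 0).

(-6.0000, 0).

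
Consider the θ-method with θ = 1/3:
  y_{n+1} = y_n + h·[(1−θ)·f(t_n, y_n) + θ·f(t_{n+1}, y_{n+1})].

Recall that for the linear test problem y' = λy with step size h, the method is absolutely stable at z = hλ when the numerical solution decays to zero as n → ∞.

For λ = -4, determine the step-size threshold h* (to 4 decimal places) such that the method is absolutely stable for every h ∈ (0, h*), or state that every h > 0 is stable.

Test eqn y'=λy, z=hλ:
  y_{n+1} = y_n + z·[2/3·y_n + 1/3·y_{n+1}] ⇒ (1 − 1/3z)y_{n+1} = (1 + 2/3z)y_n
  ⇒ R(z) = (1 + 2/3z)/(1 − 1/3z).

Find x<0 with |R(x)|<1.
x=-1.22: |R|=0.1327
R=−1: 1+2/3x = −1+1/3x ⇒ -1/3x=2 ⇒ x=2/(-1/3)=-6.0000
Confirm numerically:
  x=-5.908: |R|=0.98967 <1
  x=-4.761: |R|=0.84036 <1
  x=-4.240: |R|=0.75691 <1
  x=-3.417: |R|=0.59748 <1
  x=-6.323: |R|=1.03465 >1
  x=-6.317: |R|=1.03402 >1
Interval (-6.0000, 0).

(-6.0000,0); λ=-4 ⇒ h* = (6)/4 = 1.5000.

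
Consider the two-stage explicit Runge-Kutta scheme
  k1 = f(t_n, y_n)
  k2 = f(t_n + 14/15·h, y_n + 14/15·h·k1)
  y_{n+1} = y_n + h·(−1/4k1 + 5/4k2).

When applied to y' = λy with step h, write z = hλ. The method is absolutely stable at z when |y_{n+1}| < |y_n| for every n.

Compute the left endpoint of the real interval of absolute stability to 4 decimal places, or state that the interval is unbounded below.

Set f=λy, z=hλ:
  k1=λy_n ⇒ h·k1=z·y_n;  k2=λ(1+14/15z)y_n ⇒ h·k2=z(1+14/15z)y_n
  y_{n+1}/y_n = 1 − 1/4z + 5/4z(1+14/15z) = 1 + z + 7/6z²
  Hence R(z) = 1 + z + 7/6z².

Boundary: |R(x)|=1, x<0.
x=-1.65: |R|=2.5263
R=1: x+7/6x²=0 ⇒ x=−6/7=-0.8571; min R=1−1/(4·7/6)=0.7857>−1
Confirm numerically:
  x=-0.721: |R|=0.88548 <1
  x=-0.549: |R|=0.80263 <1
  x=-0.384: |R|=0.78803 <1
  x=-0.349: |R|=0.79310 <1
  x=-1.337: |R|=1.74850 >1
  x=-1.184: |R|=1.45150 >1
  x=-0.992: |R|=1.15607 >1
Stable set (-0.8571, 0).

left endpoint -0.8571.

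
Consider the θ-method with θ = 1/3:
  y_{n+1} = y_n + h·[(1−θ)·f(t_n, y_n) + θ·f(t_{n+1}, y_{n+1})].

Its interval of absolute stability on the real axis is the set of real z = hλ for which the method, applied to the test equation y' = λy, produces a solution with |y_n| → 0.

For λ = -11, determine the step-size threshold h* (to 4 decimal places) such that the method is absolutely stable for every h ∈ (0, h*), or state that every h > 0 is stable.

(-6.0000,0); λ=-11 ⇒ h* = (6)/11 = 0.5455.

On y'=λy, z=hλ:
  y_{n+1} = y_n + z·[2/3·y_n + 1/3·y_{n+1}] ⇒ (1 − 1/3z)y_{n+1} = (1 + 2/3z)y_n
  R(z) = (1 + 2/3z)/(1 − 1/3z).

Solve |R(x)|<1 on ℝ⁻.
x=-1.69: |R|=0.0810
R=−1: 1+2/3x = −1+1/3x ⇒ -1/3x=2 ⇒ x=2/(-1/3)=-6.0000
Confirm numerically:
  x=-5.780: |R|=0.97494 <1
  x=-4.594: |R|=0.81485 <1
  x=-4.234: |R|=0.75588 <1
  x=-2.534: |R|=0.37369 <1
  x=-6.242: |R|=1.02618 >1
  x=-6.022: |R|=1.00244 >1
So |R|<1 on (-6.0000, 0).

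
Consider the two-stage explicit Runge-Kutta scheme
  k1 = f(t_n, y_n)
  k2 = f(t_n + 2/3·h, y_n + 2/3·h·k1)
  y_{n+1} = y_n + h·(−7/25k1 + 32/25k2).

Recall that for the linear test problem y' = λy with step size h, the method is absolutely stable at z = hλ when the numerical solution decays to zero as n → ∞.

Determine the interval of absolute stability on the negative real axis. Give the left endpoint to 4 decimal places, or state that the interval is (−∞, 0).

(-1.1719, 0).

With y'=λy (z=hλ):
  k1=λy_n ⇒ h·k1=z·y_n;  k2=λ(1+2/3z)y_n ⇒ h·k2=z(1+2/3z)y_n
  y_{n+1}/y_n = 1 − 7/25z + 32/25z(1+2/3z) = 1 + z + 64/75z²
  ⇒ R(z) = 1 + z + 64/75z².

Boundary: |R(x)|=1, x<0.
x=-1.06: |R|=0.8988
R=1: x+64/75x²=0 ⇒ x=−75/64=-1.1719; min R=1−1/(4·64/75)=0.7070>−1
Confirm numerically:
  x=-1.129: |R|=0.95869 <1
  x=-0.669: |R|=0.71292 <1
  x=-0.610: |R|=0.70753 <1
  x=-0.529: |R|=0.70980 <1
  x=-1.653: |R|=1.67866 >1
  x=-1.456: |R|=1.35301 >1
  x=-1.443: |R|=1.33385 >1
Stable set (-1.1719, 0).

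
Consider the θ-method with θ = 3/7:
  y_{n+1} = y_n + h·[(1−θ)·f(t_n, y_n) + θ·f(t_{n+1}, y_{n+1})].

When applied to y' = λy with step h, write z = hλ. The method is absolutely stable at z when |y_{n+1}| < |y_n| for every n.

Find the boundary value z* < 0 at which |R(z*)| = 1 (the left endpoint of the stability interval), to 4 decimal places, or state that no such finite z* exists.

z* = -14.0000.

Set f=λy, z=hλ:
  y_{n+1} = y_n + z·[4/7·y_n + 3/7·y_{n+1}] ⇒ (1 − 3/7z)y_{n+1} = (1 + 4/7z)y_n
  Hence R(z) = (1 + 4/7z)/(1 − 3/7z).

Boundary: |R(x)|=1, x<0.
x=-0.4: |R|=0.6585
R=−1: 1+4/7x = −1+3/7x ⇒ -1/7x=2 ⇒ x=2/(-1/7)=-14.0000
Confirm numerically:
  x=-12.361: |R|=0.96282 <1
  x=-12.306: |R|=0.96143 <1
  x=-9.420: |R|=0.87011 <1
  x=-8.488: |R|=0.83021 <1
  x=-14.542: |R|=1.01071 >1
  x=-14.138: |R|=1.00279 >1
Stable set (-14.0000, 0).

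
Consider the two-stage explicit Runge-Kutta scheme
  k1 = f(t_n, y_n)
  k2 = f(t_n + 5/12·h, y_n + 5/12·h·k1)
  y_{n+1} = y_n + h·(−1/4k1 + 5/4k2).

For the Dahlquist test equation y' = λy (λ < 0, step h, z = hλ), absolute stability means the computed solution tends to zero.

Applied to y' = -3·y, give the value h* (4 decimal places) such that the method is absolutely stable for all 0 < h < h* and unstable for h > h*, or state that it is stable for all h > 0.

(-1.9200,0); λ=-3 ⇒ h* = (48/25)/3 = 0.6400.

With y'=λy (z=hλ):
  k1=λy_n ⇒ h·k1=z·y_n;  k2=λ(1+5/12z)y_n ⇒ h·k2=z(1+5/12z)y_n
  y_{n+1}/y_n = 1 − 1/4z + 5/4z(1+5/12z) = 1 + z + 25/48z²
  ⇒ R(z) = 1 + z + 25/48z².

Solve |R(x)|<1 on ℝ⁻.
x=-1.13: |R|=0.5351
R=1: x+25/48x²=0 ⇒ x=−48/25=-1.9200; min R=1−1/(4·25/48)=0.5200>−1
Confirm numerically:
  x=-1.778: |R|=0.86850 <1
  x=-1.689: |R|=0.79679 <1
  x=-0.878: |R|=0.52350 <1
  x=-2.379: |R|=1.56873 >1
  x=-2.256: |R|=1.39480 >1
Stable set (-1.9200, 0).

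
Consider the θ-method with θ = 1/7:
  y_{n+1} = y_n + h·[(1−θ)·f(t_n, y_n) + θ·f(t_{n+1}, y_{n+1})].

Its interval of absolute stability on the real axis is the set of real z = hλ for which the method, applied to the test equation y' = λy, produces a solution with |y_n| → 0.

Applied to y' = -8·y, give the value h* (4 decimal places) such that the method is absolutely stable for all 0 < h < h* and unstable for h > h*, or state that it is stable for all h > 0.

With y'=λy (z=hλ):
  y_{n+1} = y_n + z·[6/7·y_n + 1/7·y_{n+1}] ⇒ (1 − 1/7z)y_{n+1} = (1 + 6/7z)y_n
  ⇒ R(z) = (1 + 6/7z)/(1 − 1/7z).

Solve |R(x)|<1 on ℝ⁻.
x=-1.03: |R|=0.1021
R=−1: 1+6/7x = −1+1/7x ⇒ -5/7x=2 ⇒ x=2/(-5/7)=-2.8000
Confirm numerically:
  x=-2.597: |R|=0.89424 <1
  x=-2.324: |R|=0.74474 <1
  x=-1.918: |R|=0.50549 <1
  x=-1.482: |R|=0.22306 <1
  x=-3.276: |R|=1.23161 >1
  x=-3.118: |R|=1.15715 >1
  x=-3.042: |R|=1.12049 >1
Interval (-2.8000, 0).

(-2.8000,0); λ=-8 ⇒ h* = (14/5)/8 = 0.3500.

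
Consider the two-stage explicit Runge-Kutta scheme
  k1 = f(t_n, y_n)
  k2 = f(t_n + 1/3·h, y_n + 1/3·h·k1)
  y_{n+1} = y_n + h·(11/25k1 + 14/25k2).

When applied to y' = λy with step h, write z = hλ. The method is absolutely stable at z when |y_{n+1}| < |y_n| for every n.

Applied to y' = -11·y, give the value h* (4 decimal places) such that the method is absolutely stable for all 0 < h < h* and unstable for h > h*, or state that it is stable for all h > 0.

(-5.3571,0); λ=-11 ⇒ h* = (75/14)/11 = 0.4870.

On y'=λy, z=hλ:
  k1=λy_n ⇒ h·k1=z·y_n;  k2=λ(1+1/3z)y_n ⇒ h·k2=z(1+1/3z)y_n
  y_{n+1}/y_n = 1 + 11/25z + 14/25z(1+1/3z) = 1 + z + 14/75z²
  Hence R(z) = 1 + z + 14/75z².

Solve |R(x)|<1 on ℝ⁻.
x=-0.54: |R|=0.5144
R=1: x+14/75x²=0 ⇒ x=−75/14=-5.3571; min R=1−1/(4·14/75)=-0.3393>−1
Confirm numerically:
  x=-4.927: |R|=0.60439 <1
  x=-3.555: |R|=0.19590 <1
  x=-2.285: |R|=0.31037 <1
  x=-5.794: |R|=1.47248 >1
  x=-5.731: |R|=1.39995 >1
  x=-5.511: |R|=1.15828 >1
Stable set (-5.3571, 0).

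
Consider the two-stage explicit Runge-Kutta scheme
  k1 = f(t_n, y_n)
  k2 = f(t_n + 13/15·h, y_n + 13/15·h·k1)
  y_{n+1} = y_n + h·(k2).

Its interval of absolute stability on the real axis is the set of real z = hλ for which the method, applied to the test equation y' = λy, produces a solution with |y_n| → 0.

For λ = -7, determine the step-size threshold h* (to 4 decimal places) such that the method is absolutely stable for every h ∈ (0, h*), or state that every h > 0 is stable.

On y'=λy, z=hλ:
  k1=λy_n ⇒ h·k1=z·y_n;  k2=λ(1+13/15z)y_n ⇒ h·k2=z(1+13/15z)y_n
  y_{n+1}/y_n = 1 + z(1+13/15z) = 1 + z + 13/15z²
  R(z) = 1 + z + 13/15z².

Find x<0 with |R(x)|<1.
x=-0.74: |R|=0.7346
R=1: x+13/15x²=0 ⇒ x=−15/13=-1.1538; min R=1−1/(4·13/15)=0.7115>−1
Confirm numerically:
  x=-0.667: |R|=0.71857 <1
  x=-0.565: |R|=0.71166 <1
  x=-0.524: |R|=0.71397 <1
  x=-1.724: |R|=1.85189 >1
  x=-1.591: |R|=1.60278 >1
  x=-1.237: |R|=1.08915 >1
Stable set (-1.1538, 0).

(-1.1538,0); λ=-7 ⇒ h* = (15/13)/7 = 0.1648.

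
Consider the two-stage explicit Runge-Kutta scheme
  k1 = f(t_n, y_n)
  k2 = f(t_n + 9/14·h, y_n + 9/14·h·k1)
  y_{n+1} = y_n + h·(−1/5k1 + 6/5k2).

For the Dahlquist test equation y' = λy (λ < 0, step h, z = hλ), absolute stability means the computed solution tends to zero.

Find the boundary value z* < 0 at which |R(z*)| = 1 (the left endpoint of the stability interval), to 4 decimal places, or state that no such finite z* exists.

z* = -1.2963.

On y'=λy, z=hλ:
  k1=λy_n ⇒ h·k1=z·y_n;  k2=λ(1+9/14z)y_n ⇒ h·k2=z(1+9/14z)y_n
  y_{n+1}/y_n = 1 − 1/5z + 6/5z(1+9/14z) = 1 + z + 27/35z²
  Hence R(z) = 1 + z + 27/35z².

Find x<0 with |R(x)|<1.
x=-0.51: |R|=0.6906
R=1: x+27/35x²=0 ⇒ x=−35/27=-1.2963; min R=1−1/(4·27/35)=0.6759>−1
Confirm numerically:
  x=-1.118: |R|=0.84623 <1
  x=-0.955: |R|=0.74856 <1
  x=-0.871: |R|=0.71424 <1
  x=-0.535: |R|=0.68580 <1
  x=-1.725: |R|=1.57048 >1
  x=-1.375: |R|=1.08348 >1
  x=-1.355: |R|=1.06136 >1
So |R|<1 on (-1.2963, 0).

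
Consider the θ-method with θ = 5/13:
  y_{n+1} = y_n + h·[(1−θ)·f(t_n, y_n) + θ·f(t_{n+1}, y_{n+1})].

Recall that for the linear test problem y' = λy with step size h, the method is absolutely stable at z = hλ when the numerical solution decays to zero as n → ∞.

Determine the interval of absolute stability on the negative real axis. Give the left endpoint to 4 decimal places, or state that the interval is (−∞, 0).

Set f=λy, z=hλ:
  y_{n+1} = y_n + z·[8/13·y_n + 5/13·y_{n+1}] ⇒ (1 − 5/13z)y_{n+1} = (1 + 8/13z)y_n
  ⇒ R(z) = (1 + 8/13z)/(1 − 5/13z).

Boundary: |R(x)|=1, x<0.
x=-1.15: |R|=0.2027
R=−1: 1+8/13x = −1+5/13x ⇒ -3/13x=2 ⇒ x=2/(-3/13)=-8.6667
Confirm numerically:
  x=-6.190: |R|=0.83094 <1
  x=-5.175: |R|=0.73055 <1
  x=-5.170: |R|=0.72999 <1
  x=-4.910: |R|=0.69987 <1
  x=-8.926: |R|=1.01350 >1
  x=-8.913: |R|=1.01284 >1
So |R|<1 on (-8.6667, 0).

(-8.6667, 0).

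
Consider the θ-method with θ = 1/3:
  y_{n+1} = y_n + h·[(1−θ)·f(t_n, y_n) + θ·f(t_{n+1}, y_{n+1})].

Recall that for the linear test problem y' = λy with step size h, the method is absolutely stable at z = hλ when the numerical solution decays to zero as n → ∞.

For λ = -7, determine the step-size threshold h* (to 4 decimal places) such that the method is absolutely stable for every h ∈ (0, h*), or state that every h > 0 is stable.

Set f=λy, z=hλ:
  y_{n+1} = y_n + z·[2/3·y_n + 1/3·y_{n+1}] ⇒ (1 − 1/3z)y_{n+1} = (1 + 2/3z)y_n
  ⇒ R(z) = (1 + 2/3z)/(1 − 1/3z).

Need |R(x)|<1, x<0.
x=-0.35: |R|=0.6866
R=−1: 1+2/3x = −1+1/3x ⇒ -1/3x=2 ⇒ x=2/(-1/3)=-6.0000
Confirm numerically:
  x=-4.241: |R|=0.75708 <1
  x=-4.050: |R|=0.72340 <1
  x=-3.302: |R|=0.57188 <1
  x=-6.499: |R|=1.05253 >1
  x=-6.489: |R|=1.05153 >1
Interval (-6.0000, 0).

(-6.0000,0); λ=-7 ⇒ h* = (6)/7 = 0.8571.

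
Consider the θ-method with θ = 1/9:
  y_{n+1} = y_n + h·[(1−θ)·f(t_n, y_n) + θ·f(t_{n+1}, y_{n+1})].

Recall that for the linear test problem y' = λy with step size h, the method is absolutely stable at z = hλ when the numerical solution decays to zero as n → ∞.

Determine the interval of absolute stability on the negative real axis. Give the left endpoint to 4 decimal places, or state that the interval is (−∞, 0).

With y'=λy (z=hλ):
  y_{n+1} = y_n + z·[8/9·y_n + 1/9·y_{n+1}] ⇒ (1 − 1/9z)y_{n+1} = (1 + 8/9z)y_n
  Hence R(z) = (1 + 8/9z)/(1 − 1/9z).

Need |R(x)|<1, x<0.
x=-1.71: |R|=0.4370
R=−1: 1+8/9x = −1+1/9x ⇒ -7/9x=2 ⇒ x=2/(-7/9)=-2.5714
Confirm numerically:
  x=-1.632: |R|=0.38149 <1
  x=-1.519: |R|=0.29965 <1
  x=-1.372: |R|=0.19051 <1
  x=-1.311: |R|=0.14431 <1
  x=-3.099: |R|=1.30523 >1
  x=-3.003: |R|=1.25169 >1
So |R|<1 on (-2.5714, 0).

(-2.5714, 0).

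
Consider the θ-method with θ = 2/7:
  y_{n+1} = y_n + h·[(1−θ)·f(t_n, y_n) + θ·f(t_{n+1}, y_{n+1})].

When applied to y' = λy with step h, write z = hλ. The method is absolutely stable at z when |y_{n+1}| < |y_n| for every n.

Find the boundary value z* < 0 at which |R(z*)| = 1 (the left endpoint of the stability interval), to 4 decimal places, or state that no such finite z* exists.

z* = -4.6667.

Test eqn y'=λy, z=hλ:
  y_{n+1} = y_n + z·[5/7·y_n + 2/7·y_{n+1}] ⇒ (1 − 2/7z)y_{n+1} = (1 + 5/7z)y_n
  so R(z) = (1 + 5/7z)/(1 − 2/7z).

Solve |R(x)|<1 on ℝ⁻.
x=-0.83: |R|=0.3291
R=−1: 1+5/7x = −1+2/7x ⇒ -3/7x=2 ⇒ x=2/(-3/7)=-4.6667
Confirm numerically:
  x=-4.117: |R|=0.89176 <1
  x=-4.110: |R|=0.89028 <1
  x=-2.735: |R|=0.53528 <1
  x=-5.209: |R|=1.09341 >1
  x=-5.108: |R|=1.07691 >1
  x=-4.856: |R|=1.03399 >1
Stable set (-4.6667, 0).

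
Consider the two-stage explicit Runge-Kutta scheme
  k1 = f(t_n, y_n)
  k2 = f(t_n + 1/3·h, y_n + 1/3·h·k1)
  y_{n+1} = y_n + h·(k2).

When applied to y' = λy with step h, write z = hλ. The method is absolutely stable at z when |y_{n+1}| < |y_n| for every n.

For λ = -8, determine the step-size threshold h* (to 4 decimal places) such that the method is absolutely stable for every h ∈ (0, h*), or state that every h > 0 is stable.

(-3.0000,0); λ=-8 ⇒ h* = (3)/8 = 0.3750.

Test eqn y'=λy, z=hλ:
  k1=λy_n ⇒ h·k1=z·y_n;  k2=λ(1+1/3z)y_n ⇒ h·k2=z(1+1/3z)y_n
  y_{n+1}/y_n = 1 + z(1+1/3z) = 1 + z + 1/3z²
  R(z) = 1 + z + 1/3z².

Boundary: |R(x)|=1, x<0.
x=-1.17: |R|=0.2863
R=1: x+1/3x²=0 ⇒ x=−3=-3.0000; min R=1−1/(4·1/3)=0.2500>−1
Confirm numerically:
  x=-2.930: |R|=0.93163 <1
  x=-2.835: |R|=0.84407 <1
  x=-2.095: |R|=0.36801 <1
  x=-3.572: |R|=1.68106 >1
  x=-3.545: |R|=1.64401 >1
Stable set (-3.0000, 0).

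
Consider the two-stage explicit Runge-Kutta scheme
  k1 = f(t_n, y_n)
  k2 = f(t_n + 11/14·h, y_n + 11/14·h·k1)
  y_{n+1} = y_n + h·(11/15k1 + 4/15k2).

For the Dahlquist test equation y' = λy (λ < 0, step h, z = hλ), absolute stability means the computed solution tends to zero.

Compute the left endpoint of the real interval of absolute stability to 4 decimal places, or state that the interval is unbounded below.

With y'=λy (z=hλ):
  k1=λy_n ⇒ h·k1=z·y_n;  k2=λ(1+11/14z)y_n ⇒ h·k2=z(1+11/14z)y_n
  y_{n+1}/y_n = 1 + 11/15z + 4/15z(1+11/14z) = 1 + z + 22/105z²
  ⇒ R(z) = 1 + z + 22/105z².

Boundary: |R(x)|=1, x<0.
x=-1.62: |R|=0.0701
R=1: x+22/105x²=0 ⇒ x=−105/22=-4.7727; min R=1−1/(4·22/105)=-0.1932>−1
Confirm numerically:
  x=-3.806: |R|=0.22909 <1
  x=-2.980: |R|=0.11934 <1
  x=-2.946: |R|=0.12756 <1
  x=-5.362: |R|=1.66203 >1
  x=-5.197: |R|=1.46199 >1
  x=-4.921: |R|=1.15288 >1
Stable set (-4.7727, 0).

z* = -4.7727.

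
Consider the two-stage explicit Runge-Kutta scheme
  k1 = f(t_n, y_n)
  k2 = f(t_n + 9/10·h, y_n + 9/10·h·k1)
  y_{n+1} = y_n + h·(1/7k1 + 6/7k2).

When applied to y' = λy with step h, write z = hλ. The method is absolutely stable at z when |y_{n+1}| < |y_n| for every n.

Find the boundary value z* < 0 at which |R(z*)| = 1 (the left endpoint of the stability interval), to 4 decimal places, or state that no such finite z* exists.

With y'=λy (z=hλ):
  k1=λy_n ⇒ h·k1=z·y_n;  k2=λ(1+9/10z)y_n ⇒ h·k2=z(1+9/10z)y_n
  y_{n+1}/y_n = 1 + 1/7z + 6/7z(1+9/10z) = 1 + z + 27/35z²
  R(z) = 1 + z + 27/35z².

Solve |R(x)|<1 on ℝ⁻.
x=-0.67: |R|=0.6763
R=1: x+27/35x²=0 ⇒ x=−35/27=-1.2963; min R=1−1/(4·27/35)=0.6759>−1
Confirm numerically:
  x=-1.191: |R|=0.90326 <1
  x=-1.044: |R|=0.79681 <1
  x=-0.983: |R|=0.76242 <1
  x=-1.526: |R|=1.27041 >1
  x=-1.442: |R|=1.16208 >1
  x=-1.379: |R|=1.08798 >1
So |R|<1 on (-1.2963, 0).

left endpoint -1.2963.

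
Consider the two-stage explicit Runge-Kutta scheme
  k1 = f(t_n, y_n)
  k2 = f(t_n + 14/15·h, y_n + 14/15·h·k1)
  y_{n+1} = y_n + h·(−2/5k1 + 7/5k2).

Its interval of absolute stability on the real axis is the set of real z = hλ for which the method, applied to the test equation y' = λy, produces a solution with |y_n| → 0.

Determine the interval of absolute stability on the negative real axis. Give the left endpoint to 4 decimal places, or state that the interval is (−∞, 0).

On y'=λy, z=hλ:
  k1=λy_n ⇒ h·k1=z·y_n;  k2=λ(1+14/15z)y_n ⇒ h·k2=z(1+14/15z)y_n
  y_{n+1}/y_n = 1 − 2/5z + 7/5z(1+14/15z) = 1 + z + 98/75z²
  R(z) = 1 + z + 98/75z².

Find x<0 with |R(x)|<1.
x=-0.4: |R|=0.8091
R=1: x+98/75x²=0 ⇒ x=−75/98=-0.7653; min R=1−1/(4·98/75)=0.8087>−1
Confirm numerically:
  x=-0.715: |R|=0.95300 <1
  x=-0.664: |R|=0.91210 <1
  x=-0.578: |R|=0.85854 <1
  x=-0.571: |R|=0.85503 <1
  x=-0.992: |R|=1.29384 >1
  x=-0.912: |R|=1.17481 >1
  x=-0.795: |R|=1.03085 >1
So |R|<1 on (-0.7653, 0).

z∈(-0.7653,0).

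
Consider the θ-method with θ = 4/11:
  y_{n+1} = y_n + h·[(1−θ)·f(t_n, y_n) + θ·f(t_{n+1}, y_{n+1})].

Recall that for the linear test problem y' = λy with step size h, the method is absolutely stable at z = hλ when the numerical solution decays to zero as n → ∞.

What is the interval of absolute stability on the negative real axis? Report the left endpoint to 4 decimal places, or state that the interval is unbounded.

Test eqn y'=λy, z=hλ:
  y_{n+1} = y_n + z·[7/11·y_n + 4/11·y_{n+1}] ⇒ (1 − 4/11z)y_{n+1} = (1 + 7/11z)y_n
  Hence R(z) = (1 + 7/11z)/(1 − 4/11z).

Boundary: |R(x)|=1, x<0.
x=-1.4: |R|=0.0723
R=−1: 1+7/11x = −1+4/11x ⇒ -3/11x=2 ⇒ x=2/(-3/11)=-7.3333
Confirm numerically:
  x=-6.583: |R|=0.93970 <1
  x=-5.935: |R|=0.87925 <1
  x=-4.710: |R|=0.73626 <1
  x=-7.838: |R|=1.03575 >1
  x=-7.751: |R|=1.02983 >1
  x=-7.364: |R|=1.00227 >1
Interval (-7.3333, 0).

z∈(-7.3333,0).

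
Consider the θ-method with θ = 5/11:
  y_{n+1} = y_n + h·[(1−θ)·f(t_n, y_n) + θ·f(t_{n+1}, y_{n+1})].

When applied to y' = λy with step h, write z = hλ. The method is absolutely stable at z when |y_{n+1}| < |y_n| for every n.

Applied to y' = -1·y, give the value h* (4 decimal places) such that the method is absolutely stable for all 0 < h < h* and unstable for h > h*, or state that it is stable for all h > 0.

(-22.0000,0); λ=-1 ⇒ h* = (22)/1 = 22.0000.

On y'=λy, z=hλ:
  y_{n+1} = y_n + z·[6/11·y_n + 5/11·y_{n+1}] ⇒ (1 − 5/11z)y_{n+1} = (1 + 6/11z)y_n
  R(z) = (1 + 6/11z)/(1 − 5/11z).

Solve |R(x)|<1 on ℝ⁻.
x=-1.53: |R|=0.0976
R=−1: 1+6/11x = −1+5/11x ⇒ -1/11x=2 ⇒ x=2/(-1/11)=-22.0000
Confirm numerically:
  x=-21.228: |R|=0.99341 <1
  x=-17.518: |R|=0.95454 <1
  x=-17.466: |R|=0.95389 <1
  x=-8.838: |R|=0.76151 <1
  x=-22.431: |R|=1.00350 >1
  x=-22.285: |R|=1.00233 >1
Stable set (-22.0000, 0).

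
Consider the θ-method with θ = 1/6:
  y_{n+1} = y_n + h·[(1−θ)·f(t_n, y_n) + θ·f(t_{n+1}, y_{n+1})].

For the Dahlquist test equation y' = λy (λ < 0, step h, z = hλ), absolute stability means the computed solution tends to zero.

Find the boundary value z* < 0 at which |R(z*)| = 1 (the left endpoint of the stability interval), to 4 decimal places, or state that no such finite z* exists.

On y'=λy, z=hλ:
  y_{n+1} = y_n + z·[5/6·y_n + 1/6·y_{n+1}] ⇒ (1 − 1/6z)y_{n+1} = (1 + 5/6z)y_n
  ⇒ R(z) = (1 + 5/6z)/(1 − 1/6z).

Solve |R(x)|<1 on ℝ⁻.
x=-1.23: |R|=0.0207
R=−1: 1+5/6x = −1+1/6x ⇒ -2/3x=2 ⇒ x=2/(-2/3)=-3.0000
Confirm numerically:
  x=-2.446: |R|=0.73763 <1
  x=-1.853: |R|=0.41576 <1
  x=-1.797: |R|=0.38284 <1
  x=-1.464: |R|=0.17685 <1
  x=-3.226: |R|=1.09798 >1
  x=-3.125: |R|=1.05479 >1
  x=-3.105: |R|=1.04613 >1
So |R|<1 on (-3.0000, 0).

z* = -3.0000.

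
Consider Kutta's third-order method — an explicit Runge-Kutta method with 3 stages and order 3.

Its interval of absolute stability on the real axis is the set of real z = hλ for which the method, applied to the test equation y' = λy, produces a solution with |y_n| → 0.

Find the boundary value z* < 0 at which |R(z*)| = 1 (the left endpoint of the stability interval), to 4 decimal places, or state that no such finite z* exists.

z* = -2.5127.

Set f=λy, z=hλ:
  order 3, 3-stage ⇒ R(z)=1+z+z^2/2+z^3/6
  (e.g. R(-1.75)=-0.11198, |R|=0.11198)

Find x<0 with |R(x)|<1.
x=-1.75: |R|=0.1120
|R(-2.82)|=1.5814 |R(-2.76)|=1.4553 |R(-2.39)|=0.8093
Bisect:
  x_lo=-2.9737 |R|=1.9350  x_hi=-0.2873 |R|=0.7500
  mid=-1.63053 |R|=0.02371 →hi
  mid=-2.30213 |R|=0.68569 →hi
  mid=-2.63792 |R|=1.21800 →lo
  mid=-2.47002 |R|=0.93113 →hi
  mid=-2.55397 |R|=1.06908 →lo
  mid=-2.51200 |R|=0.99877 →hi
  mid=-2.53299 |R|=1.03359 →lo
  mid=-2.52249 |R|=1.01610 →lo
  mid=-2.51725 |R|=1.00741 →lo
  ...
  [-2.51282,-2.51265] ⇒ x*=-2.5127
Stable set (-2.5127, 0).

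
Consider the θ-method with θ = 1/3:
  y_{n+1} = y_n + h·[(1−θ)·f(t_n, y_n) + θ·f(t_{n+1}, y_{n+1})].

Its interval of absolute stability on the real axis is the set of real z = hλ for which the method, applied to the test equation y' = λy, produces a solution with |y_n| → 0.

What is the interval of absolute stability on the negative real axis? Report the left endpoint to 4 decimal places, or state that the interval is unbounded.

On y'=λy, z=hλ:
  y_{n+1} = y_n + z·[2/3·y_n + 1/3·y_{n+1}] ⇒ (1 − 1/3z)y_{n+1} = (1 + 2/3z)y_n
  ⇒ R(z) = (1 + 2/3z)/(1 − 1/3z).

Find x<0 with |R(x)|<1.
x=-0.35: |R|=0.6866
R=−1: 1+2/3x = −1+1/3x ⇒ -1/3x=2 ⇒ x=2/(-1/3)=-6.0000
Confirm numerically:
  x=-5.889: |R|=0.98751 <1
  x=-5.087: |R|=0.88710 <1
  x=-4.149: |R|=0.74108 <1
  x=-3.171: |R|=0.54157 <1
  x=-6.311: |R|=1.03340 >1
  x=-6.263: |R|=1.02839 >1
  x=-6.240: |R|=1.02597 >1
Stable set (-6.0000, 0).

z∈(-6.0000,0).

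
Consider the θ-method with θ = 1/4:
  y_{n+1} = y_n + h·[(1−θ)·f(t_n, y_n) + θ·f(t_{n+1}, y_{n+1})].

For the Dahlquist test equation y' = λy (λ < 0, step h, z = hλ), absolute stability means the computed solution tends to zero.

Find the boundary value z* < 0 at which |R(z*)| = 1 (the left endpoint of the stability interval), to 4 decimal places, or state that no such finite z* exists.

left endpoint -4.0000.

Set f=λy, z=hλ:
  y_{n+1} = y_n + z·[3/4·y_n + 1/4·y_{n+1}] ⇒ (1 − 1/4z)y_{n+1} = (1 + 3/4z)y_n
  ⇒ R(z) = (1 + 3/4z)/(1 − 1/4z).

Boundary: |R(x)|=1, x<0.
x=-0.31: |R|=0.7123
R=−1: 1+3/4x = −1+1/4x ⇒ -1/2x=2 ⇒ x=2/(-1/2)=-4.0000
Confirm numerically:
  x=-3.249: |R|=0.79280 <1
  x=-2.585: |R|=0.57024 <1
  x=-1.783: |R|=0.23327 <1
  x=-4.241: |R|=1.05849 >1
  x=-4.066: |R|=1.01636 >1
  x=-4.063: |R|=1.01563 >1
Stable set (-4.0000, 0).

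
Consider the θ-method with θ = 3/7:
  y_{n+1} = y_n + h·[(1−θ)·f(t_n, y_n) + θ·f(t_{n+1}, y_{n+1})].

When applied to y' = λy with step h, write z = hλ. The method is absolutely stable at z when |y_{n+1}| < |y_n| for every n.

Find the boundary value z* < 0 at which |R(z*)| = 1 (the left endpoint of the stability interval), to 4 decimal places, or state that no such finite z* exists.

z* = -14.0000.

On y'=λy, z=hλ:
  y_{n+1} = y_n + z·[4/7·y_n + 3/7·y_{n+1}] ⇒ (1 − 3/7z)y_{n+1} = (1 + 4/7z)y_n
  so R(z) = (1 + 4/7z)/(1 − 3/7z).

Solve |R(x)|<1 on ℝ⁻.
x=-0.33: |R|=0.7109
R=−1: 1+4/7x = −1+3/7x ⇒ -1/7x=2 ⇒ x=2/(-1/7)=-14.0000
Confirm numerically:
  x=-9.188: |R|=0.86078 <1
  x=-7.919: |R|=0.80229 <1
  x=-6.881: |R|=0.74247 <1
  x=-6.303: |R|=0.70292 <1
  x=-14.373: |R|=1.00744 >1
  x=-14.302: |R|=1.00605 >1
  x=-14.142: |R|=1.00287 >1
Stable set (-14.0000, 0).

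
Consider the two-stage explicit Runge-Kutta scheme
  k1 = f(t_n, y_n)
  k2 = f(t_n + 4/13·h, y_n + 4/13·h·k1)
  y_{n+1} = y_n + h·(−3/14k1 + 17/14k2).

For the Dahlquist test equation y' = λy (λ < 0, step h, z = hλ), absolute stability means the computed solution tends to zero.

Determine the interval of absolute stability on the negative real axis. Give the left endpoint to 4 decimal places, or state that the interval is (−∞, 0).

Set f=λy, z=hλ:
  k1=λy_n ⇒ h·k1=z·y_n;  k2=λ(1+4/13z)y_n ⇒ h·k2=z(1+4/13z)y_n
  y_{n+1}/y_n = 1 − 3/14z + 17/14z(1+4/13z) = 1 + z + 34/91z²
  ⇒ R(z) = 1 + z + 34/91z².

Find x<0 with |R(x)|<1.
x=-1.44: |R|=0.3348
R=1: x+34/91x²=0 ⇒ x=−91/34=-2.6765; min R=1−1/(4·34/91)=0.3309>−1
Confirm numerically:
  x=-2.622: |R|=0.94664 <1
  x=-2.432: |R|=0.77786 <1
  x=-1.816: |R|=0.41617 <1
  x=-1.383: |R|=0.33163 <1
  x=-2.960: |R|=1.31356 >1
  x=-2.860: |R|=1.19611 >1
  x=-2.845: |R|=1.17914 >1
Stable set (-2.6765, 0).

(-2.6765, 0).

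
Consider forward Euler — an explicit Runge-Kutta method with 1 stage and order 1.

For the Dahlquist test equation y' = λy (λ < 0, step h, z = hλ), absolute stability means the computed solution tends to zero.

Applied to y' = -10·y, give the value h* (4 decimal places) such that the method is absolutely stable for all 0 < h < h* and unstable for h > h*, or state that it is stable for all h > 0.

(-2.0000,0); λ=-10 ⇒ h* = 0.2000.

With y'=λy (z=hλ):
  order 1, 1-stage ⇒ R(z)=1+z
  (e.g. R(-1.06)=-0.06000, |R|=0.06000)

Solve |R(x)|<1 on ℝ⁻.
x=-1.06: |R|=0.0600
|R(-1.62)|=0.6200 |R(-1.27)|=0.2700 |R(-0.95)|=0.0500
Bisect:
  x_lo=-2.8385 |R|=1.8385  x_hi=-0.1434 |R|=0.8566
  mid=-1.49098 |R|=0.49098 →hi
  mid=-2.16474 |R|=1.16474 →lo
  mid=-1.82786 |R|=0.82786 →hi
  mid=-1.99630 |R|=0.99630 →hi
  mid=-2.08052 |R|=1.08052 →lo
  mid=-2.03841 |R|=1.03841 →lo
  mid=-2.01735 |R|=1.01735 →lo
  mid=-2.00683 |R|=1.00683 →lo
  ...
  [-2.00008,-1.99992] ⇒ x*=-2.0000
So |R|<1 on (-2.0000, 0).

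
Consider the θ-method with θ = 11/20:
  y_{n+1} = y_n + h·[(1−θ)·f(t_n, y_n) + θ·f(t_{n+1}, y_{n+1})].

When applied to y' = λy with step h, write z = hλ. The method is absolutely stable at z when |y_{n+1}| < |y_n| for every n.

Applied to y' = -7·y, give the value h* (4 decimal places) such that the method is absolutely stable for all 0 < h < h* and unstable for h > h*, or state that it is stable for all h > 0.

With y'=λy (z=hλ):
  y_{n+1} = y_n + z·[9/20·y_n + 11/20·y_{n+1}] ⇒ (1 − 11/20z)y_{n+1} = (1 + 9/20z)y_n
  so R(z) = (1 + 9/20z)/(1 − 11/20z).

Find x<0 with |R(x)|<1.
x=-0.7: |R|=0.4946
x=-2: |R|=0.0476
x=-10: |R|=0.5385
x=-100: |R|=0.7857
θ=11/20≥1/2 ⇒ |1+9/20x|<|1−11/20x| ∀x<0 ⇒ unbounded interval.

interval (−∞, 0). Any h>0 works for λ=-7.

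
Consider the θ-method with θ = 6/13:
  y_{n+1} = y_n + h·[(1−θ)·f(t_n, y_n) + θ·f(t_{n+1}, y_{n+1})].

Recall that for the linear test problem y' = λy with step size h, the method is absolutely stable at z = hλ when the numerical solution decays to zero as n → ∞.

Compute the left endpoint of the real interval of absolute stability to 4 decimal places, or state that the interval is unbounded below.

Set f=λy, z=hλ:
  y_{n+1} = y_n + z·[7/13·y_n + 6/13·y_{n+1}] ⇒ (1 − 6/13z)y_{n+1} = (1 + 7/13z)y_n
  R(z) = (1 + 7/13z)/(1 − 6/13z).

Find x<0 with |R(x)|<1.
x=-1.65: |R|=0.0633
R=−1: 1+7/13x = −1+6/13x ⇒ -1/13x=2 ⇒ x=2/(-1/13)=-26.0000
Confirm numerically:
  x=-16.168: |R|=0.91062 <1
  x=-14.988: |R|=0.89301 <1
  x=-12.560: |R|=0.84789 <1
  x=-26.251: |R|=1.00147 >1
  x=-26.091: |R|=1.00054 >1
Interval (-26.0000, 0).

z* = -26.0000.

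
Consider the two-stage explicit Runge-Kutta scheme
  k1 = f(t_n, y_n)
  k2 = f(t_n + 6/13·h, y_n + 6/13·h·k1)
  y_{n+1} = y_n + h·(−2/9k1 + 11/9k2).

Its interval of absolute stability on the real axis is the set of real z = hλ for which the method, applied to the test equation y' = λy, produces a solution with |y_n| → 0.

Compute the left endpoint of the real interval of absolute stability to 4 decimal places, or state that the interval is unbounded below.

Test eqn y'=λy, z=hλ:
  k1=λy_n ⇒ h·k1=z·y_n;  k2=λ(1+6/13z)y_n ⇒ h·k2=z(1+6/13z)y_n
  y_{n+1}/y_n = 1 − 2/9z + 11/9z(1+6/13z) = 1 + z + 22/39z²
  Hence R(z) = 1 + z + 22/39z².

Find x<0 with |R(x)|<1.
x=-0.64: |R|=0.5911
R=1: x+22/39x²=0 ⇒ x=−39/22=-1.7727; min R=1−1/(4·22/39)=0.5568>−1
Confirm numerically:
  x=-1.268: |R|=0.63898 <1
  x=-1.221: |R|=0.61999 <1
  x=-0.813: |R|=0.55985 <1
  x=-2.342: |R|=1.75208 >1
  x=-2.080: |R|=1.36053 >1
  x=-1.856: |R|=1.08718 >1
Stable set (-1.7727, 0).

z* = -1.7727.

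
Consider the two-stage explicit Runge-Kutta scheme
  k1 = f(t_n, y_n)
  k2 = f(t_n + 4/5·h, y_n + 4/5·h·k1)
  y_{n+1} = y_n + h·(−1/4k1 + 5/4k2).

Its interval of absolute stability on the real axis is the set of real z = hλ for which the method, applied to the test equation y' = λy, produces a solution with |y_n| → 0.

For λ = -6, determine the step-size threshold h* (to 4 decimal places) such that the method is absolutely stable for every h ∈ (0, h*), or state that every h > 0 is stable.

On y'=λy, z=hλ:
  k1=λy_n ⇒ h·k1=z·y_n;  k2=λ(1+4/5z)y_n ⇒ h·k2=z(1+4/5z)y_n
  y_{n+1}/y_n = 1 − 1/4z + 5/4z(1+4/5z) = 1 + z + z²
  so R(z) = 1 + z + z².

Find x<0 with |R(x)|<1.
x=-1.07: |R|=1.0749
R=1: x+1x²=0 ⇒ x=−1=-1.0000; min R=1−1/(4·1)=0.7500>−1
Confirm numerically:
  x=-0.875: |R|=0.89062 <1
  x=-0.692: |R|=0.78686 <1
  x=-0.464: |R|=0.75130 <1
  x=-0.408: |R|=0.75846 <1
  x=-1.575: |R|=1.90562 >1
  x=-1.211: |R|=1.25552 >1
So |R|<1 on (-1.0000, 0).

(-1.0000,0); λ=-6 ⇒ h* = (1)/6 = 0.1667.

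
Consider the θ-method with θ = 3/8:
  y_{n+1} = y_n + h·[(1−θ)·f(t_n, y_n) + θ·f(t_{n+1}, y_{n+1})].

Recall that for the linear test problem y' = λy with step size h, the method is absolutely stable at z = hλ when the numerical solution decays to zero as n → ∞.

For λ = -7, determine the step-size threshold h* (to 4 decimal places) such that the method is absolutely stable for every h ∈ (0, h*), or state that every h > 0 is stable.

(-8.0000,0); λ=-7 ⇒ h* = (8)/7 = 1.1429.

Test eqn y'=λy, z=hλ:
  y_{n+1} = y_n + z·[5/8·y_n + 3/8·y_{n+1}] ⇒ (1 − 3/8z)y_{n+1} = (1 + 5/8z)y_n
  R(z) = (1 + 5/8z)/(1 − 3/8z).

Solve |R(x)|<1 on ℝ⁻.
x=-1.49: |R|=0.0441
R=−1: 1+5/8x = −1+3/8x ⇒ -1/4x=2 ⇒ x=2/(-1/4)=-8.0000
Confirm numerically:
  x=-7.772: |R|=0.98544 <1
  x=-7.412: |R|=0.96111 <1
  x=-5.452: |R|=0.79077 <1
  x=-4.344: |R|=0.65234 <1
  x=-8.367: |R|=1.02217 >1
  x=-8.157: |R|=1.00967 >1
  x=-8.032: |R|=1.00199 >1
Stable set (-8.0000, 0).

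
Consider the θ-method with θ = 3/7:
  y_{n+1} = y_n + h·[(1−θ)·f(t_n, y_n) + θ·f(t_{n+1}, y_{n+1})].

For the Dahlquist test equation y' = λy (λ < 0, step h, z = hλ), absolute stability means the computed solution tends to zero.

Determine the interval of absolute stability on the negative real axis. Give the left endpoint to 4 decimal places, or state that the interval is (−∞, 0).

(-14.0000, 0).

Test eqn y'=λy, z=hλ:
  y_{n+1} = y_n + z·[4/7·y_n + 3/7·y_{n+1}] ⇒ (1 − 3/7z)y_{n+1} = (1 + 4/7z)y_n
  so R(z) = (1 + 4/7z)/(1 − 3/7z).

Solve |R(x)|<1 on ℝ⁻.
x=-1.72: |R|=0.0099
R=−1: 1+4/7x = −1+3/7x ⇒ -1/7x=2 ⇒ x=2/(-1/7)=-14.0000
Confirm numerically:
  x=-11.305: |R|=0.93413 <1
  x=-10.080: |R|=0.89474 <1
  x=-7.828: |R|=0.79753 <1
  x=-14.321: |R|=1.00642 >1
  x=-14.231: |R|=1.00465 >1
Stable set (-14.0000, 0).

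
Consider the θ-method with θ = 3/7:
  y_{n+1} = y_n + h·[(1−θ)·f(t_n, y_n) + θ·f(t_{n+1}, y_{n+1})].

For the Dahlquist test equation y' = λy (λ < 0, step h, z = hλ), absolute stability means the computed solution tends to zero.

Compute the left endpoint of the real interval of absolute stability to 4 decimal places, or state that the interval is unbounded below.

On y'=λy, z=hλ:
  y_{n+1} = y_n + z·[4/7·y_n + 3/7·y_{n+1}] ⇒ (1 − 3/7z)y_{n+1} = (1 + 4/7z)y_n
  R(z) = (1 + 4/7z)/(1 − 3/7z).

Need |R(x)|<1, x<0.
x=-0.83: |R|=0.3878
R=−1: 1+4/7x = −1+3/7x ⇒ -1/7x=2 ⇒ x=2/(-1/7)=-14.0000
Confirm numerically:
  x=-11.921: |R|=0.95138 <1
  x=-10.871: |R|=0.92101 <1
  x=-10.213: |R|=0.89939 <1
  x=-8.029: |R|=0.80793 <1
  x=-14.219: |R|=1.00441 >1
  x=-14.090: |R|=1.00183 >1
Stable set (-14.0000, 0).

z* = -14.0000.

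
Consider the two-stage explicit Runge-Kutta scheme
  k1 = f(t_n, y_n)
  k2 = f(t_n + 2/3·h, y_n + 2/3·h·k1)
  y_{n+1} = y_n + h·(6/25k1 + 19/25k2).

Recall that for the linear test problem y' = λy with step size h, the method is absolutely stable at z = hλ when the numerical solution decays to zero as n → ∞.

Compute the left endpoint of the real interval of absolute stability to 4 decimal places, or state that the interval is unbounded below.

On y'=λy, z=hλ:
  k1=λy_n ⇒ h·k1=z·y_n;  k2=λ(1+2/3z)y_n ⇒ h·k2=z(1+2/3z)y_n
  y_{n+1}/y_n = 1 + 6/25z + 19/25z(1+2/3z) = 1 + z + 38/75z²
  R(z) = 1 + z + 38/75z².

Solve |R(x)|<1 on ℝ⁻.
x=-0.81: |R|=0.5224
R=1: x+38/75x²=0 ⇒ x=−75/38=-1.9737; min R=1−1/(4·38/75)=0.5066>−1
Confirm numerically:
  x=-1.405: |R|=0.59517 <1
  x=-1.258: |R|=0.54383 <1
  x=-0.839: |R|=0.51765 <1
  x=-2.352: |R|=1.45083 >1
  x=-2.137: |R|=1.17683 >1
  x=-2.086: |R|=1.11871 >1
Interval (-1.9737, 0).

left endpoint -1.9737.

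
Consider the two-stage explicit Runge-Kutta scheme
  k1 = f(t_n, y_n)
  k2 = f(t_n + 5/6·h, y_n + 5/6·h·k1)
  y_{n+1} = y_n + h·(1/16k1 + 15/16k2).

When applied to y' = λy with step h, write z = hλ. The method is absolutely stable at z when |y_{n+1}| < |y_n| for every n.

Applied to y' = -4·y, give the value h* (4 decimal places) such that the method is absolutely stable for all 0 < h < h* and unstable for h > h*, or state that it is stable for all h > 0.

(-1.2800,0); λ=-4 ⇒ h* = (32/25)/4 = 0.3200.

On y'=λy, z=hλ:
  k1=λy_n ⇒ h·k1=z·y_n;  k2=λ(1+5/6z)y_n ⇒ h·k2=z(1+5/6z)y_n
  y_{n+1}/y_n = 1 + 1/16z + 15/16z(1+5/6z) = 1 + z + 25/32z²
  Hence R(z) = 1 + z + 25/32z².

Boundary: |R(x)|=1, x<0.
x=-0.6: |R|=0.6813
R=1: x+25/32x²=0 ⇒ x=−32/25=-1.2800; min R=1−1/(4·25/32)=0.6800>−1
Confirm numerically:
  x=-1.165: |R|=0.89533 <1
  x=-1.047: |R|=0.80941 <1
  x=-0.891: |R|=0.72922 <1
  x=-0.884: |R|=0.72651 <1
  x=-1.728: |R|=1.60480 >1
  x=-1.542: |R|=1.31563 >1
  x=-1.370: |R|=1.09633 >1
So |R|<1 on (-1.2800, 0).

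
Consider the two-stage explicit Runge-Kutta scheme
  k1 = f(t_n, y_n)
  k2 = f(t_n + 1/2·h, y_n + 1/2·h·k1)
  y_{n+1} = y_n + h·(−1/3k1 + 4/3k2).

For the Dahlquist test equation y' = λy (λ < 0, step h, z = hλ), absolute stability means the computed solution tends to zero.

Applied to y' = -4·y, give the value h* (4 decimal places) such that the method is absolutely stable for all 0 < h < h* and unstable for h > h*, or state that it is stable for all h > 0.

(-1.5000,0); λ=-4 ⇒ h* = (3/2)/4 = 0.3750.

Set f=λy, z=hλ:
  k1=λy_n ⇒ h·k1=z·y_n;  k2=λ(1+1/2z)y_n ⇒ h·k2=z(1+1/2z)y_n
  y_{n+1}/y_n = 1 − 1/3z + 4/3z(1+1/2z) = 1 + z + 2/3z²
  Hence R(z) = 1 + z + 2/3z².

Find x<0 with |R(x)|<1.
x=-0.33: |R|=0.7426
R=1: x+2/3x²=0 ⇒ x=−3/2=-1.5000; min R=1−1/(4·2/3)=0.6250>−1
Confirm numerically:
  x=-1.415: |R|=0.91982 <1
  x=-1.365: |R|=0.87715 <1
  x=-0.739: |R|=0.62508 <1
  x=-1.997: |R|=1.66167 >1
  x=-1.676: |R|=1.19665 >1
  x=-1.638: |R|=1.15070 >1
Stable set (-1.5000, 0).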